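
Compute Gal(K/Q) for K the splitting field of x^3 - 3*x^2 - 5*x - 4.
Gal(K/Q) = S_3 (symmetric group of order 6)

Compute the discriminant of x^3 + (-3)*x^2 + (-5)*x + (-4): Δ = -1219. Since Δ is not a rational square, the Galois group is not contained in A_3; it must be the full S_3 (irreducibility of the cubic rules out anything smaller).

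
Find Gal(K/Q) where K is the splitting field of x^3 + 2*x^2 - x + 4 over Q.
Gal(K/Q) = S_3 (symmetric group of order 6)

Compute the discriminant of x^3 + (2)*x^2 + (-1)*x + (4): Δ = -696. Since Δ is not a rational square, the Galois group is not contained in A_3; it must be the full S_3 (irreducibility of the cubic rules out anything smaller).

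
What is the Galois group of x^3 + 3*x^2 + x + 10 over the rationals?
Gal(K/Q) = S_3 (symmetric group of order 6)

Compute the discriminant of x^3 + (3)*x^2 + (1)*x + (10): Δ = -3235. Since Δ is not a rational square, the Galois group is not contained in A_3; it must be the full S_3 (irreducibility of the cubic rules out anything smaller).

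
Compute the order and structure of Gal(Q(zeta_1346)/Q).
|Gal(Q(zeta_1346)/Q)| = phi(1346) = 672; group ≅ (Z/1346Z)^* ≅ Z/672Z

The n-th cyclotomic polynomial Φ_1346(x) is the minimal polynomial of zeta_1346 over Q and has degree phi(1346) = 672. So Q(zeta_1346) is a degree-672 Galois extension with Galois group (Z/1346Z)^*. By CRT, (Z/1346Z)^* ≅ (Z/2Z)^* × (Z/673Z)^*. Each prime-power unit group is (Z/2Z)^* ≅ trivial group (order 1); (Z/673Z)^* ≅ Z/672Z. Hence Gal(Q(zeta_1346)/Q) ≅ Z/672Z.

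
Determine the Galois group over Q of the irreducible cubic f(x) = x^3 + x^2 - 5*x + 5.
Gal(K/Q) = S_3 (symmetric group of order 6)

Compute the discriminant of x^3 + (1)*x^2 + (-5)*x + (5): Δ = -620. Since Δ is not a rational square, the Galois group is not contained in A_3; it must be the full S_3 (irreducibility of the cubic rules out anything smaller).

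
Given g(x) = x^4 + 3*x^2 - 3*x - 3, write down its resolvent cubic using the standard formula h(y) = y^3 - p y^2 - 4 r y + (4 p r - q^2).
h(y) = y^3 - 3*y^2 + 12*y - 45

Identify coefficients: p = 3, q = -3, r = -3.
Plug into h(y) = y^3 - p y^2 - 4 r y + (4 p r - q^2):
  h(y) = y^3 - (3) y^2 - 4*(-3) y + (4*(3)*(-3) - (-3)^2)
       = y^3 + (-3) y^2 + (12) y + (-45).
Simplifying: h(y) = y^3 - 3*y^2 + 12*y - 45.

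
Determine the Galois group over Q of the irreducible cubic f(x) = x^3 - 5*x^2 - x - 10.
Gal(K/Q) = S_3 (symmetric group of order 6)

Compute the discriminant of x^3 + (-5)*x^2 + (-1)*x + (-10): Δ = -8571. Since Δ is not a rational square, the Galois group is not contained in A_3; it must be the full S_3 (irreducibility of the cubic rules out anything smaller).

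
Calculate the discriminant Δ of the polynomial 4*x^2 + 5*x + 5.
Δ = -55

For a quadratic a x^2 + b x + c the discriminant is Δ = b^2 - 4ac = (5)^2 - 4*(4)*(5) = 25 - (80) = -55.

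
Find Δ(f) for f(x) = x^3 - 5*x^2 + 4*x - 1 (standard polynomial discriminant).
Δ = -23

For x^3 + a x^2 + b x + c the discriminant is Δ = 18 a b c - 4 a^3 c + a^2 b^2 - 4 b^3 - 27 c^2.
Plug a = -5, b = 4, c = -1:
  18*(-5)*(4)*(-1) - 4*(-5)^3*(-1) + (-5)^2*(4)^2 - 4*(4)^3 - 27*(-1)^2
  = 360 + (-500) + 400 + (-256) + (-27)
  = -23.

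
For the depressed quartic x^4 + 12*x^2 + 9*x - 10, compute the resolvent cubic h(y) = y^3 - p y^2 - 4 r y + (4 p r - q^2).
h(y) = y^3 - 12*y^2 + 40*y - 561

Identify coefficients: p = 12, q = 9, r = -10.
Plug into h(y) = y^3 - p y^2 - 4 r y + (4 p r - q^2):
  h(y) = y^3 - (12) y^2 - 4*(-10) y + (4*(12)*(-10) - (9)^2)
       = y^3 + (-12) y^2 + (40) y + (-561).
Simplifying: h(y) = y^3 - 12*y^2 + 40*y - 561.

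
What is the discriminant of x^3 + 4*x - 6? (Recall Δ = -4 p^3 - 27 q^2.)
Δ = -1228

For a depressed cubic x^3 + p x + q the discriminant is Δ = -4 p^3 - 27 q^2 = -4*(4)^3 - 27*(-6)^2 = -256 - 972 = -1228.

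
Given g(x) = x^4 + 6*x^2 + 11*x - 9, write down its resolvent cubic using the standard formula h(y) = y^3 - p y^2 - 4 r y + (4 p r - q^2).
h(y) = y^3 - 6*y^2 + 36*y - 337

Identify coefficients: p = 6, q = 11, r = -9.
Plug into h(y) = y^3 - p y^2 - 4 r y + (4 p r - q^2):
  h(y) = y^3 - (6) y^2 - 4*(-9) y + (4*(6)*(-9) - (11)^2)
       = y^3 + (-6) y^2 + (36) y + (-337).
Simplifying: h(y) = y^3 - 6*y^2 + 36*y - 337.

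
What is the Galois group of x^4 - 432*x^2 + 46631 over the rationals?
Gal(K/Q) = V_4 (Klein four-group, Z/2Z × Z/2Z)

f factors as (x^2 - 211)(x^2 - 221), so the splitting field is K = Q(sqrt(211), sqrt(221)). The elements 211, 221, 46631 are all non-squares in Q, so sqrt(211) and sqrt(221) generate independent quadratic extensions. Thus [K:Q] = 4 and Gal(K/Q) is generated by the two order-2 automorphisms sqrt(211) ↦ -sqrt(211) and sqrt(221) ↦ -sqrt(221), giving V_4.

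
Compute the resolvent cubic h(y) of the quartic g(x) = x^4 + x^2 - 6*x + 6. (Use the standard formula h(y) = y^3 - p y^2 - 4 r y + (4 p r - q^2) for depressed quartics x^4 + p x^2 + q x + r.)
h(y) = y^3 - y^2 - 24*y - 12

Identify coefficients: p = 1, q = -6, r = 6.
Plug into h(y) = y^3 - p y^2 - 4 r y + (4 p r - q^2):
  h(y) = y^3 - (1) y^2 - 4*(6) y + (4*(1)*(6) - (-6)^2)
       = y^3 + (-1) y^2 + (-24) y + (-12).
Simplifying: h(y) = y^3 - y^2 - 24*y - 12.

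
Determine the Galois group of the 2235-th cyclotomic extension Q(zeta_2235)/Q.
|Gal(Q(zeta_2235)/Q)| = phi(2235) = 1184; group ≅ (Z/2235Z)^* ≅ Z/2Z × Z/4Z × Z/148Z

The n-th cyclotomic polynomial Φ_2235(x) is the minimal polynomial of zeta_2235 over Q and has degree phi(2235) = 1184. So Q(zeta_2235) is a degree-1184 Galois extension with Galois group (Z/2235Z)^*. By CRT, (Z/2235Z)^* ≅ (Z/3Z)^* × (Z/5Z)^* × (Z/149Z)^*. Each prime-power unit group is (Z/3Z)^* ≅ Z/2Z; (Z/5Z)^* ≅ Z/4Z; (Z/149Z)^* ≅ Z/148Z. Hence Gal(Q(zeta_2235)/Q) ≅ Z/2Z × Z/4Z × Z/148Z.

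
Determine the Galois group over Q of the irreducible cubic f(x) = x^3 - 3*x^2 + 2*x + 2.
Gal(K/Q) = S_3 (symmetric group of order 6)

Compute the discriminant of x^3 + (-3)*x^2 + (2)*x + (2): Δ = -104. Since Δ is not a rational square, the Galois group is not contained in A_3; it must be the full S_3 (irreducibility of the cubic rules out anything smaller).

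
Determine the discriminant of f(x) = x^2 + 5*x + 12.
Δ = -23

For a quadratic a x^2 + b x + c the discriminant is Δ = b^2 - 4ac = (5)^2 - 4*(1)*(12) = 25 - (48) = -23.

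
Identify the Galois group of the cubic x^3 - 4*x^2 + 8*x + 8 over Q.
Gal(K/Q) = S_3 (symmetric group of order 6)

Compute the discriminant of x^3 + (-4)*x^2 + (8)*x + (8): Δ = -5312. Since Δ is not a rational square, the Galois group is not contained in A_3; it must be the full S_3 (irreducibility of the cubic rules out anything smaller).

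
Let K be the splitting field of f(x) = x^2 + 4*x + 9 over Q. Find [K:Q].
[K:Q] = 2

The discriminant of x^2 + (4)*x + (9) is b^2 - 4c = 16 - (36) = -20. Since -20 is not a perfect square in Q, the polynomial is irreducible over Q. Its two roots generate a degree-2 extension, so [K:Q] = 2.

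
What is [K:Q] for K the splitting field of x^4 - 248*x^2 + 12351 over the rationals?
[K:Q] = 4

f factors as (x^2 - 69)(x^2 - 179); the splitting field is K = Q(sqrt(69), sqrt(179)). Since 69, 179, and 12351 are all non-squares in Q, the three subfields Q(sqrt(69)), Q(sqrt(179)), Q(sqrt(12351)) are distinct degree-2 extensions, so [K:Q] = 4 (Klein four Galois group).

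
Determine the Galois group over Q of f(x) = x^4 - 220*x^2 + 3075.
Gal(K/Q) = V_4 (Klein four-group, Z/2Z × Z/2Z)

f factors as (x^2 - 15)(x^2 - 205), so the splitting field is K = Q(sqrt(15), sqrt(205)). The elements 15, 205, 3075 are all non-squares in Q, so sqrt(15) and sqrt(205) generate independent quadratic extensions. Thus [K:Q] = 4 and Gal(K/Q) is generated by the two order-2 automorphisms sqrt(15) ↦ -sqrt(15) and sqrt(205) ↦ -sqrt(205), giving V_4.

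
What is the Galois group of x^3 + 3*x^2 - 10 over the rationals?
Gal(K/Q) = S_3 (symmetric group of order 6)

Compute the discriminant of x^3 + (3)*x^2 + (0)*x + (-10): Δ = -1620. Since Δ is not a rational square, the Galois group is not contained in A_3; it must be the full S_3 (irreducibility of the cubic rules out anything smaller).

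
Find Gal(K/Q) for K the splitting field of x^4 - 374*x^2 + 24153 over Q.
Gal(K/Q) = V_4 (Klein four-group, Z/2Z × Z/2Z)

f factors as (x^2 - 83)(x^2 - 291), so the splitting field is K = Q(sqrt(83), sqrt(291)). The elements 83, 291, 24153 are all non-squares in Q, so sqrt(83) and sqrt(291) generate independent quadratic extensions. Thus [K:Q] = 4 and Gal(K/Q) is generated by the two order-2 automorphisms sqrt(83) ↦ -sqrt(83) and sqrt(291) ↦ -sqrt(291), giving V_4.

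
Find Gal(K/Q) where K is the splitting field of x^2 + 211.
Gal(K/Q) = Z/2Z (cyclic of order 2)

x^2 + 211 is irreducible over Q since -211 is not a rational square. The splitting field Q(sqrt(-211)) has degree 2 over Q, and its unique nontrivial automorphism is sqrt(-211) ↦ -sqrt(-211). Hence Gal(Q(sqrt(-211))/Q) = Z/2Z.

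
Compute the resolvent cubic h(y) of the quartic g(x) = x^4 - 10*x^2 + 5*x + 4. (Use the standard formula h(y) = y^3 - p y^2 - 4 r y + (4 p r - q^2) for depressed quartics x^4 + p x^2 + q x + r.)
h(y) = y^3 + 10*y^2 - 16*y - 185

Identify coefficients: p = -10, q = 5, r = 4.
Plug into h(y) = y^3 - p y^2 - 4 r y + (4 p r - q^2):
  h(y) = y^3 - (-10) y^2 - 4*(4) y + (4*(-10)*(4) - (5)^2)
       = y^3 + (10) y^2 + (-16) y + (-185).
Simplifying: h(y) = y^3 + 10*y^2 - 16*y - 185.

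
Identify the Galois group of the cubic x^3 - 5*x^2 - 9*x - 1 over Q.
Gal(K/Q) = S_3 (symmetric group of order 6)

Compute the discriminant of x^3 + (-5)*x^2 + (-9)*x + (-1): Δ = 3604. Since Δ is not a rational square, the Galois group is not contained in A_3; it must be the full S_3 (irreducibility of the cubic rules out anything smaller).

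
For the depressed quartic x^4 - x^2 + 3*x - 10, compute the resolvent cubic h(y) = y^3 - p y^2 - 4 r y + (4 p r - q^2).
h(y) = y^3 + y^2 + 40*y + 31

Identify coefficients: p = -1, q = 3, r = -10.
Plug into h(y) = y^3 - p y^2 - 4 r y + (4 p r - q^2):
  h(y) = y^3 - (-1) y^2 - 4*(-10) y + (4*(-1)*(-10) - (3)^2)
       = y^3 + (1) y^2 + (40) y + (31).
Simplifying: h(y) = y^3 + y^2 + 40*y + 31.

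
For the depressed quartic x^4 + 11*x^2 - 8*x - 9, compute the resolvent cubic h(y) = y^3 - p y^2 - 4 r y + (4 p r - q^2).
h(y) = y^3 - 11*y^2 + 36*y - 460

Identify coefficients: p = 11, q = -8, r = -9.
Plug into h(y) = y^3 - p y^2 - 4 r y + (4 p r - q^2):
  h(y) = y^3 - (11) y^2 - 4*(-9) y + (4*(11)*(-9) - (-8)^2)
       = y^3 + (-11) y^2 + (36) y + (-460).
Simplifying: h(y) = y^3 - 11*y^2 + 36*y - 460.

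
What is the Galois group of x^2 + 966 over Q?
Gal(K/Q) = Z/2Z (cyclic of order 2)

x^2 + 966 is irreducible over Q since -966 is not a rational square. The splitting field Q(sqrt(-966)) has degree 2 over Q, and its unique nontrivial automorphism is sqrt(-966) ↦ -sqrt(-966). Hence Gal(Q(sqrt(-966))/Q) = Z/2Z.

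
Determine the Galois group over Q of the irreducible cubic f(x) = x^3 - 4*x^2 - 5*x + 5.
Gal(K/Q) = S_3 (symmetric group of order 6)

Compute the discriminant of x^3 + (-4)*x^2 + (-5)*x + (5): Δ = 3305. Since Δ is not a rational square, the Galois group is not contained in A_3; it must be the full S_3 (irreducibility of the cubic rules out anything smaller).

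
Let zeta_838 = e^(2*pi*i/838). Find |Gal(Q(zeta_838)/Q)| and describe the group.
|Gal(Q(zeta_838)/Q)| = phi(838) = 418; group ≅ (Z/838Z)^* ≅ Z/418Z

The n-th cyclotomic polynomial Φ_838(x) is the minimal polynomial of zeta_838 over Q and has degree phi(838) = 418. So Q(zeta_838) is a degree-418 Galois extension with Galois group (Z/838Z)^*. By CRT, (Z/838Z)^* ≅ (Z/2Z)^* × (Z/419Z)^*. Each prime-power unit group is (Z/2Z)^* ≅ trivial group (order 1); (Z/419Z)^* ≅ Z/418Z. Hence Gal(Q(zeta_838)/Q) ≅ Z/418Z.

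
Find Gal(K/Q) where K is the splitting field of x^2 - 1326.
Gal(K/Q) = Z/2Z (cyclic of order 2)

x^2 - 1326 is irreducible over Q since 1326 is not a rational square. The splitting field Q(sqrt(1326)) has degree 2 over Q, and its unique nontrivial automorphism is sqrt(1326) ↦ -sqrt(1326). Hence Gal(Q(sqrt(1326))/Q) = Z/2Z.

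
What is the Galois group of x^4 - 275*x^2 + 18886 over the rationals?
Gal(K/Q) = V_4 (Klein four-group, Z/2Z × Z/2Z)

f factors as (x^2 - 142)(x^2 - 133), so the splitting field is K = Q(sqrt(142), sqrt(133)). The elements 142, 133, 18886 are all non-squares in Q, so sqrt(142) and sqrt(133) generate independent quadratic extensions. Thus [K:Q] = 4 and Gal(K/Q) is generated by the two order-2 automorphisms sqrt(142) ↦ -sqrt(142) and sqrt(133) ↦ -sqrt(133), giving V_4.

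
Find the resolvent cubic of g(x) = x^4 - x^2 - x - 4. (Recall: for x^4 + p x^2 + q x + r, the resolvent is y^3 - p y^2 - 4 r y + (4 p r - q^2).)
h(y) = y^3 + y^2 + 16*y + 15

Identify coefficients: p = -1, q = -1, r = -4.
Plug into h(y) = y^3 - p y^2 - 4 r y + (4 p r - q^2):
  h(y) = y^3 - (-1) y^2 - 4*(-4) y + (4*(-1)*(-4) - (-1)^2)
       = y^3 + (1) y^2 + (16) y + (15).
Simplifying: h(y) = y^3 + y^2 + 16*y + 15.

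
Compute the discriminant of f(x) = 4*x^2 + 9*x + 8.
Δ = -47

For a quadratic a x^2 + b x + c the discriminant is Δ = b^2 - 4ac = (9)^2 - 4*(4)*(8) = 81 - (128) = -47.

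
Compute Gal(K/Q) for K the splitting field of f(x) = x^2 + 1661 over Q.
Gal(K/Q) = Z/2Z (cyclic of order 2)

x^2 + 1661 is irreducible over Q since -1661 is not a rational square. The splitting field Q(sqrt(-1661)) has degree 2 over Q, and its unique nontrivial automorphism is sqrt(-1661) ↦ -sqrt(-1661). Hence Gal(Q(sqrt(-1661))/Q) = Z/2Z.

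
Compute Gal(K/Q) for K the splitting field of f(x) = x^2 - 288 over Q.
Gal(K/Q) = Z/2Z (cyclic of order 2)

x^2 - 288 is irreducible over Q since 288 is not a rational square. The splitting field Q(sqrt(288)) has degree 2 over Q, and its unique nontrivial automorphism is sqrt(288) ↦ -sqrt(288). Hence Gal(Q(sqrt(288))/Q) = Z/2Z.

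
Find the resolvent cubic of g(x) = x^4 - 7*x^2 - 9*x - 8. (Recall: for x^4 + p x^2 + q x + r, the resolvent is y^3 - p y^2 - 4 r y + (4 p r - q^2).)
h(y) = y^3 + 7*y^2 + 32*y + 143

Identify coefficients: p = -7, q = -9, r = -8.
Plug into h(y) = y^3 - p y^2 - 4 r y + (4 p r - q^2):
  h(y) = y^3 - (-7) y^2 - 4*(-8) y + (4*(-7)*(-8) - (-9)^2)
       = y^3 + (7) y^2 + (32) y + (143).
Simplifying: h(y) = y^3 + 7*y^2 + 32*y + 143.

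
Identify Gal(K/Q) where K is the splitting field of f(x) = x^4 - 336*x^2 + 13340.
Gal(K/Q) = V_4 (Klein four-group, Z/2Z × Z/2Z)

f factors as (x^2 - 290)(x^2 - 46), so the splitting field is K = Q(sqrt(290), sqrt(46)). The elements 290, 46, 13340 are all non-squares in Q, so sqrt(290) and sqrt(46) generate independent quadratic extensions. Thus [K:Q] = 4 and Gal(K/Q) is generated by the two order-2 automorphisms sqrt(290) ↦ -sqrt(290) and sqrt(46) ↦ -sqrt(46), giving V_4.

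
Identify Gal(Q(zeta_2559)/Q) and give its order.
|Gal(Q(zeta_2559)/Q)| = phi(2559) = 1704; group ≅ (Z/2559Z)^* ≅ Z/2Z × Z/852Z

The n-th cyclotomic polynomial Φ_2559(x) is the minimal polynomial of zeta_2559 over Q and has degree phi(2559) = 1704. So Q(zeta_2559) is a degree-1704 Galois extension with Galois group (Z/2559Z)^*. By CRT, (Z/2559Z)^* ≅ (Z/3Z)^* × (Z/853Z)^*. Each prime-power unit group is (Z/3Z)^* ≅ Z/2Z; (Z/853Z)^* ≅ Z/852Z. Hence Gal(Q(zeta_2559)/Q) ≅ Z/2Z × Z/852Z.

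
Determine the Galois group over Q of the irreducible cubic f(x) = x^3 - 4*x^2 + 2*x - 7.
Gal(K/Q) = S_3 (symmetric group of order 6)

Compute the discriminant of x^3 + (-4)*x^2 + (2)*x + (-7): Δ = -2075. Since Δ is not a rational square, the Galois group is not contained in A_3; it must be the full S_3 (irreducibility of the cubic rules out anything smaller).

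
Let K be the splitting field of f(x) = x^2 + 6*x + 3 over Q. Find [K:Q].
[K:Q] = 2

The discriminant of x^2 + (6)*x + (3) is b^2 - 4c = 36 - (12) = 24. Since 24 is not a perfect square in Q, the polynomial is irreducible over Q. Its two roots generate a degree-2 extension, so [K:Q] = 2.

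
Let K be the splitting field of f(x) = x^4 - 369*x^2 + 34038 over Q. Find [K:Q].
[K:Q] = 4

f factors as (x^2 - 183)(x^2 - 186); the splitting field is K = Q(sqrt(183), sqrt(186)). Since 183, 186, and 34038 are all non-squares in Q, the three subfields Q(sqrt(183)), Q(sqrt(186)), Q(sqrt(34038)) are distinct degree-2 extensions, so [K:Q] = 4 (Klein four Galois group).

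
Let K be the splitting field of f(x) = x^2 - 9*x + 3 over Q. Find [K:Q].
[K:Q] = 2

The discriminant of x^2 + (-9)*x + (3) is b^2 - 4c = 81 - (12) = 69. Since 69 is not a perfect square in Q, the polynomial is irreducible over Q. Its two roots generate a degree-2 extension, so [K:Q] = 2.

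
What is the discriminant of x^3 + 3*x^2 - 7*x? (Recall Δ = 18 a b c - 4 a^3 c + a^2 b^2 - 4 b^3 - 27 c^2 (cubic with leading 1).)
Δ = 1813

For x^3 + a x^2 + b x + c the discriminant is Δ = 18 a b c - 4 a^3 c + a^2 b^2 - 4 b^3 - 27 c^2.
Plug a = 3, b = -7, c = 0:
  18*(3)*(-7)*(0) - 4*(3)^3*(0) + (3)^2*(-7)^2 - 4*(-7)^3 - 27*(0)^2
  = 0 + (0) + 441 + (1372) + (0)
  = 1813.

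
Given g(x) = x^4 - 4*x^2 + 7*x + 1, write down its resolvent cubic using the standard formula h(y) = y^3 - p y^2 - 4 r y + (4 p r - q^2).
h(y) = y^3 + 4*y^2 - 4*y - 65

Identify coefficients: p = -4, q = 7, r = 1.
Plug into h(y) = y^3 - p y^2 - 4 r y + (4 p r - q^2):
  h(y) = y^3 - (-4) y^2 - 4*(1) y + (4*(-4)*(1) - (7)^2)
       = y^3 + (4) y^2 + (-4) y + (-65).
Simplifying: h(y) = y^3 + 4*y^2 - 4*y - 65.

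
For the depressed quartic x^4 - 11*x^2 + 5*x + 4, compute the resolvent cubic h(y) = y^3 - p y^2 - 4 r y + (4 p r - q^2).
h(y) = y^3 + 11*y^2 - 16*y - 201

Identify coefficients: p = -11, q = 5, r = 4.
Plug into h(y) = y^3 - p y^2 - 4 r y + (4 p r - q^2):
  h(y) = y^3 - (-11) y^2 - 4*(4) y + (4*(-11)*(4) - (5)^2)
       = y^3 + (11) y^2 + (-16) y + (-201).
Simplifying: h(y) = y^3 + 11*y^2 - 16*y - 201.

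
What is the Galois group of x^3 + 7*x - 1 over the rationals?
Gal(K/Q) = S_3 (symmetric group of order 6)

Compute the discriminant of x^3 + (0)*x^2 + (7)*x + (-1): Δ = -1399. Since Δ is not a rational square, the Galois group is not contained in A_3; it must be the full S_3 (irreducibility of the cubic rules out anything smaller).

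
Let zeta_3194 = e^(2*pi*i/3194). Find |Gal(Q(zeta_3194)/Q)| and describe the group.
|Gal(Q(zeta_3194)/Q)| = phi(3194) = 1596; group ≅ (Z/3194Z)^* ≅ Z/1596Z

The n-th cyclotomic polynomial Φ_3194(x) is the minimal polynomial of zeta_3194 over Q and has degree phi(3194) = 1596. So Q(zeta_3194) is a degree-1596 Galois extension with Galois group (Z/3194Z)^*. By CRT, (Z/3194Z)^* ≅ (Z/2Z)^* × (Z/1597Z)^*. Each prime-power unit group is (Z/2Z)^* ≅ trivial group (order 1); (Z/1597Z)^* ≅ Z/1596Z. Hence Gal(Q(zeta_3194)/Q) ≅ Z/1596Z.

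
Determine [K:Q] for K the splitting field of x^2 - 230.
[K:Q] = 2

The polynomial x^2 - 230 is irreducible over Q since 230 is not a perfect square. Its splitting field is Q(sqrt(230)), which has degree 2 over Q.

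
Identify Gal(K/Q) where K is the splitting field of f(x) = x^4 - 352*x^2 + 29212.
Gal(K/Q) = V_4 (Klein four-group, Z/2Z × Z/2Z)

f factors as (x^2 - 218)(x^2 - 134), so the splitting field is K = Q(sqrt(218), sqrt(134)). The elements 218, 134, 29212 are all non-squares in Q, so sqrt(218) and sqrt(134) generate independent quadratic extensions. Thus [K:Q] = 4 and Gal(K/Q) is generated by the two order-2 automorphisms sqrt(218) ↦ -sqrt(218) and sqrt(134) ↦ -sqrt(134), giving V_4.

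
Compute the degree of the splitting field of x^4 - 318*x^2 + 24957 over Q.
[K:Q] = 4

f factors as (x^2 - 177)(x^2 - 141); the splitting field is K = Q(sqrt(177), sqrt(141)). Since 177, 141, and 24957 are all non-squares in Q, the three subfields Q(sqrt(177)), Q(sqrt(141)), Q(sqrt(24957)) are distinct degree-2 extensions, so [K:Q] = 4 (Klein four Galois group).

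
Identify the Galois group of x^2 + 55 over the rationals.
Gal(K/Q) = Z/2Z (cyclic of order 2)

x^2 + 55 is irreducible over Q since -55 is not a rational square. The splitting field Q(sqrt(-55)) has degree 2 over Q, and its unique nontrivial automorphism is sqrt(-55) ↦ -sqrt(-55). Hence Gal(Q(sqrt(-55))/Q) = Z/2Z.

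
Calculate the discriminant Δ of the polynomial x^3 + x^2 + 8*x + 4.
Δ = -1856

For x^3 + a x^2 + b x + c the discriminant is Δ = 18 a b c - 4 a^3 c + a^2 b^2 - 4 b^3 - 27 c^2.
Plug a = 1, b = 8, c = 4:
  18*(1)*(8)*(4) - 4*(1)^3*(4) + (1)^2*(8)^2 - 4*(8)^3 - 27*(4)^2
  = 576 + (-16) + 64 + (-2048) + (-432)
  = -1856.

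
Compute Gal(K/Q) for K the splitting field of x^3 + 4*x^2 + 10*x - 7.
Gal(K/Q) = S_3 (symmetric group of order 6)

Compute the discriminant of x^3 + (4)*x^2 + (10)*x + (-7): Δ = -6971. Since Δ is not a rational square, the Galois group is not contained in A_3; it must be the full S_3 (irreducibility of the cubic rules out anything smaller).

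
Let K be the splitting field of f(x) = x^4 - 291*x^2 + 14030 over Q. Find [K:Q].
[K:Q] = 4

f factors as (x^2 - 230)(x^2 - 61); the splitting field is K = Q(sqrt(230), sqrt(61)). Since 230, 61, and 14030 are all non-squares in Q, the three subfields Q(sqrt(230)), Q(sqrt(61)), Q(sqrt(14030)) are distinct degree-2 extensions, so [K:Q] = 4 (Klein four Galois group).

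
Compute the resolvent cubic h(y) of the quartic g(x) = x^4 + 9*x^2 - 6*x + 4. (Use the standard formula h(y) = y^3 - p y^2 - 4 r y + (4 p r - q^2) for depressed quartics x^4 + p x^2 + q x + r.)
h(y) = y^3 - 9*y^2 - 16*y + 108

Identify coefficients: p = 9, q = -6, r = 4.
Plug into h(y) = y^3 - p y^2 - 4 r y + (4 p r - q^2):
  h(y) = y^3 - (9) y^2 - 4*(4) y + (4*(9)*(4) - (-6)^2)
       = y^3 + (-9) y^2 + (-16) y + (108).
Simplifying: h(y) = y^3 - 9*y^2 - 16*y + 108.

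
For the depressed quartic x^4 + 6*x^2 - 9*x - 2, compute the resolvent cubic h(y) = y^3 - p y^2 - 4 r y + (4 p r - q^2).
h(y) = y^3 - 6*y^2 + 8*y - 129

Identify coefficients: p = 6, q = -9, r = -2.
Plug into h(y) = y^3 - p y^2 - 4 r y + (4 p r - q^2):
  h(y) = y^3 - (6) y^2 - 4*(-2) y + (4*(6)*(-2) - (-9)^2)
       = y^3 + (-6) y^2 + (8) y + (-129).
Simplifying: h(y) = y^3 - 6*y^2 + 8*y - 129.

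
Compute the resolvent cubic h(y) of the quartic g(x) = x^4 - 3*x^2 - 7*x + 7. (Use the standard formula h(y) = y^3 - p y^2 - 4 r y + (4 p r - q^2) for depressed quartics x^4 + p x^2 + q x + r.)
h(y) = y^3 + 3*y^2 - 28*y - 133

Identify coefficients: p = -3, q = -7, r = 7.
Plug into h(y) = y^3 - p y^2 - 4 r y + (4 p r - q^2):
  h(y) = y^3 - (-3) y^2 - 4*(7) y + (4*(-3)*(7) - (-7)^2)
       = y^3 + (3) y^2 + (-28) y + (-133).
Simplifying: h(y) = y^3 + 3*y^2 - 28*y - 133.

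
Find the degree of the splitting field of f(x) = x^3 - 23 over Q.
[K:Q] = 6

x^3 - 23 has one real root r = 23^(1/3) and two complex roots r*zeta_3, r*zeta_3^2 where zeta_3 = e^(2*pi*i/3). The splitting field is Q(r, zeta_3). [Q(r):Q] = 3 and [Q(zeta_3):Q] = 2 with gcd = 1, so [Q(r, zeta_3):Q] = 3 * 2 = 6.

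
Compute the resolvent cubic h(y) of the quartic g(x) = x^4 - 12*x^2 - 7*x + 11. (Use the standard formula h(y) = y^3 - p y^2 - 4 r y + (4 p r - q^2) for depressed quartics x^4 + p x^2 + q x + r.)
h(y) = y^3 + 12*y^2 - 44*y - 577

Identify coefficients: p = -12, q = -7, r = 11.
Plug into h(y) = y^3 - p y^2 - 4 r y + (4 p r - q^2):
  h(y) = y^3 - (-12) y^2 - 4*(11) y + (4*(-12)*(11) - (-7)^2)
       = y^3 + (12) y^2 + (-44) y + (-577).
Simplifying: h(y) = y^3 + 12*y^2 - 44*y - 577.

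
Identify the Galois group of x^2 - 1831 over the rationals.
Gal(K/Q) = Z/2Z (cyclic of order 2)

x^2 - 1831 is irreducible over Q since 1831 is not a rational square. The splitting field Q(sqrt(1831)) has degree 2 over Q, and its unique nontrivial automorphism is sqrt(1831) ↦ -sqrt(1831). Hence Gal(Q(sqrt(1831))/Q) = Z/2Z.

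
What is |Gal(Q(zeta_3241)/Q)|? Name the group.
|Gal(Q(zeta_3241)/Q)| = phi(3241) = 2772; group ≅ (Z/3241Z)^* ≅ Z/6Z × Z/462Z

The n-th cyclotomic polynomial Φ_3241(x) is the minimal polynomial of zeta_3241 over Q and has degree phi(3241) = 2772. So Q(zeta_3241) is a degree-2772 Galois extension with Galois group (Z/3241Z)^*. By CRT, (Z/3241Z)^* ≅ (Z/7Z)^* × (Z/463Z)^*. Each prime-power unit group is (Z/7Z)^* ≅ Z/6Z; (Z/463Z)^* ≅ Z/462Z. Hence Gal(Q(zeta_3241)/Q) ≅ Z/6Z × Z/462Z.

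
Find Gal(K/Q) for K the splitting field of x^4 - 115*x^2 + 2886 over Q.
Gal(K/Q) = V_4 (Klein four-group, Z/2Z × Z/2Z)

f factors as (x^2 - 78)(x^2 - 37), so the splitting field is K = Q(sqrt(78), sqrt(37)). The elements 78, 37, 2886 are all non-squares in Q, so sqrt(78) and sqrt(37) generate independent quadratic extensions. Thus [K:Q] = 4 and Gal(K/Q) is generated by the two order-2 automorphisms sqrt(78) ↦ -sqrt(78) and sqrt(37) ↦ -sqrt(37), giving V_4.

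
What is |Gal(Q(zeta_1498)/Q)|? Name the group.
|Gal(Q(zeta_1498)/Q)| = phi(1498) = 636; group ≅ (Z/1498Z)^* ≅ Z/6Z × Z/106Z

The n-th cyclotomic polynomial Φ_1498(x) is the minimal polynomial of zeta_1498 over Q and has degree phi(1498) = 636. So Q(zeta_1498) is a degree-636 Galois extension with Galois group (Z/1498Z)^*. By CRT, (Z/1498Z)^* ≅ (Z/2Z)^* × (Z/7Z)^* × (Z/107Z)^*. Each prime-power unit group is (Z/2Z)^* ≅ trivial group (order 1); (Z/7Z)^* ≅ Z/6Z; (Z/107Z)^* ≅ Z/106Z. Hence Gal(Q(zeta_1498)/Q) ≅ Z/6Z × Z/106Z.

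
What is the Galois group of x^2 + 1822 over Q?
Gal(K/Q) = Z/2Z (cyclic of order 2)

x^2 + 1822 is irreducible over Q since -1822 is not a rational square. The splitting field Q(sqrt(-1822)) has degree 2 over Q, and its unique nontrivial automorphism is sqrt(-1822) ↦ -sqrt(-1822). Hence Gal(Q(sqrt(-1822))/Q) = Z/2Z.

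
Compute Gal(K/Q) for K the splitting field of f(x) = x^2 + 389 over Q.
Gal(K/Q) = Z/2Z (cyclic of order 2)

x^2 + 389 is irreducible over Q since -389 is not a rational square. The splitting field Q(sqrt(-389)) has degree 2 over Q, and its unique nontrivial automorphism is sqrt(-389) ↦ -sqrt(-389). Hence Gal(Q(sqrt(-389))/Q) = Z/2Z.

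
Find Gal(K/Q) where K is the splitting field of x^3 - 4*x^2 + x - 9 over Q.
Gal(K/Q) = S_3 (symmetric group of order 6)

Compute the discriminant of x^3 + (-4)*x^2 + (1)*x + (-9): Δ = -3831. Since Δ is not a rational square, the Galois group is not contained in A_3; it must be the full S_3 (irreducibility of the cubic rules out anything smaller).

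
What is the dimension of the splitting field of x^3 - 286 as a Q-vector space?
[K:Q] = 6

x^3 - 286 has one real root r = 286^(1/3) and two complex roots r*zeta_3, r*zeta_3^2 where zeta_3 = e^(2*pi*i/3). The splitting field is Q(r, zeta_3). [Q(r):Q] = 3 and [Q(zeta_3):Q] = 2 with gcd = 1, so [Q(r, zeta_3):Q] = 3 * 2 = 6.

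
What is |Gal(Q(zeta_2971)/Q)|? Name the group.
|Gal(Q(zeta_2971)/Q)| = phi(2971) = 2970; group ≅ (Z/2971Z)^* ≅ Z/2970Z

The n-th cyclotomic polynomial Φ_2971(x) is the minimal polynomial of zeta_2971 over Q and has degree phi(2971) = 2970. So Q(zeta_2971) is a degree-2970 Galois extension with Galois group (Z/2971Z)^*. (Z/2971Z)^* is cyclic since 2971 is an odd prime power (or 4). Hence Gal(Q(zeta_2971)/Q) ≅ Z/2970Z.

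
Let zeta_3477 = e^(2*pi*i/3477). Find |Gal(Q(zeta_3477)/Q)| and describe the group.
|Gal(Q(zeta_3477)/Q)| = phi(3477) = 2160; group ≅ (Z/3477Z)^* ≅ Z/2Z × Z/18Z × Z/60Z

The n-th cyclotomic polynomial Φ_3477(x) is the minimal polynomial of zeta_3477 over Q and has degree phi(3477) = 2160. So Q(zeta_3477) is a degree-2160 Galois extension with Galois group (Z/3477Z)^*. By CRT, (Z/3477Z)^* ≅ (Z/3Z)^* × (Z/19Z)^* × (Z/61Z)^*. Each prime-power unit group is (Z/3Z)^* ≅ Z/2Z; (Z/19Z)^* ≅ Z/18Z; (Z/61Z)^* ≅ Z/60Z. Hence Gal(Q(zeta_3477)/Q) ≅ Z/2Z × Z/18Z × Z/60Z.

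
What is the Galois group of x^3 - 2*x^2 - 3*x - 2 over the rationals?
Gal(K/Q) = S_3 (symmetric group of order 6)

Compute the discriminant of x^3 + (-2)*x^2 + (-3)*x + (-2): Δ = -244. Since Δ is not a rational square, the Galois group is not contained in A_3; it must be the full S_3 (irreducibility of the cubic rules out anything smaller).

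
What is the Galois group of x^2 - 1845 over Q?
Gal(K/Q) = Z/2Z (cyclic of order 2)

x^2 - 1845 is irreducible over Q since 1845 is not a rational square. The splitting field Q(sqrt(1845)) has degree 2 over Q, and its unique nontrivial automorphism is sqrt(1845) ↦ -sqrt(1845). Hence Gal(Q(sqrt(1845))/Q) = Z/2Z.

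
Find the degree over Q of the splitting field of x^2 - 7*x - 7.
[K:Q] = 2

The discriminant of x^2 + (-7)*x + (-7) is b^2 - 4c = 49 - (-28) = 77. Since 77 is not a perfect square in Q, the polynomial is irreducible over Q. Its two roots generate a degree-2 extension, so [K:Q] = 2.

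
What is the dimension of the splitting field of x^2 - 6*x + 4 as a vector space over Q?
[K:Q] = 2

The discriminant of x^2 + (-6)*x + (4) is b^2 - 4c = 36 - (16) = 20. Since 20 is not a perfect square in Q, the polynomial is irreducible over Q. Its two roots generate a degree-2 extension, so [K:Q] = 2.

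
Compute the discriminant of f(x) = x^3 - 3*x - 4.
Δ = -324

For a depressed cubic x^3 + p x + q the discriminant is Δ = -4 p^3 - 27 q^2 = -4*(-3)^3 - 27*(-4)^2 = 108 - 432 = -324.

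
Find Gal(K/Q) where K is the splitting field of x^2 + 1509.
Gal(K/Q) = Z/2Z (cyclic of order 2)

x^2 + 1509 is irreducible over Q since -1509 is not a rational square. The splitting field Q(sqrt(-1509)) has degree 2 over Q, and its unique nontrivial automorphism is sqrt(-1509) ↦ -sqrt(-1509). Hence Gal(Q(sqrt(-1509))/Q) = Z/2Z.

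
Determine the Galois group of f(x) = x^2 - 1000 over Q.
Gal(K/Q) = Z/2Z (cyclic of order 2)

x^2 - 1000 is irreducible over Q since 1000 is not a rational square. The splitting field Q(sqrt(1000)) has degree 2 over Q, and its unique nontrivial automorphism is sqrt(1000) ↦ -sqrt(1000). Hence Gal(Q(sqrt(1000))/Q) = Z/2Z.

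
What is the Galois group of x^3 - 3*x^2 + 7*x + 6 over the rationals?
Gal(K/Q) = S_3 (symmetric group of order 6)

Compute the discriminant of x^3 + (-3)*x^2 + (7)*x + (6): Δ = -3523. Since Δ is not a rational square, the Galois group is not contained in A_3; it must be the full S_3 (irreducibility of the cubic rules out anything smaller).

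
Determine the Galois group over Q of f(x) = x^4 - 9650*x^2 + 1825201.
Gal(K/Q) = Z/2Z (cyclic of order 2)

f factors as (x^2 - 193)(x^2 - 9457), so the splitting field is K = Q(sqrt(193), sqrt(9457)). The squarefree part of 193 is 193 and the squarefree part of 9457 is also 193, so sqrt(193) and sqrt(9457) are both rational multiples of sqrt(193). Hence Q(sqrt(193)) = Q(sqrt(9457)) = Q(sqrt(193)), and the splitting field collapses to a single degree-2 extension with Galois group Z/2Z.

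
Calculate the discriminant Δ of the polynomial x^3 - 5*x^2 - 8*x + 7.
Δ = 10865

For x^3 + a x^2 + b x + c the discriminant is Δ = 18 a b c - 4 a^3 c + a^2 b^2 - 4 b^3 - 27 c^2.
Plug a = -5, b = -8, c = 7:
  18*(-5)*(-8)*(7) - 4*(-5)^3*(7) + (-5)^2*(-8)^2 - 4*(-8)^3 - 27*(7)^2
  = 5040 + (3500) + 1600 + (2048) + (-1323)
  = 10865.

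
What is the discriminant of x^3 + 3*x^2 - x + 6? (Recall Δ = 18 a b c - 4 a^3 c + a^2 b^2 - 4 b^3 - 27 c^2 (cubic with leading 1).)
Δ = -1931

For x^3 + a x^2 + b x + c the discriminant is Δ = 18 a b c - 4 a^3 c + a^2 b^2 - 4 b^3 - 27 c^2.
Plug a = 3, b = -1, c = 6:
  18*(3)*(-1)*(6) - 4*(3)^3*(6) + (3)^2*(-1)^2 - 4*(-1)^3 - 27*(6)^2
  = -324 + (-648) + 9 + (4) + (-972)
  = -1931.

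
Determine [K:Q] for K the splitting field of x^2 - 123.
[K:Q] = 2

The polynomial x^2 - 123 is irreducible over Q since 123 is not a perfect square. Its splitting field is Q(sqrt(123)), which has degree 2 over Q.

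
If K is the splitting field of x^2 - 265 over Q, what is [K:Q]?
[K:Q] = 2

The polynomial x^2 - 265 is irreducible over Q since 265 is not a perfect square. Its splitting field is Q(sqrt(265)), which has degree 2 over Q.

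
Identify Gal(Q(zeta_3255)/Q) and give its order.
|Gal(Q(zeta_3255)/Q)| = phi(3255) = 1440; group ≅ (Z/3255Z)^* ≅ Z/2Z × Z/4Z × Z/6Z × Z/30Z

The n-th cyclotomic polynomial Φ_3255(x) is the minimal polynomial of zeta_3255 over Q and has degree phi(3255) = 1440. So Q(zeta_3255) is a degree-1440 Galois extension with Galois group (Z/3255Z)^*. By CRT, (Z/3255Z)^* ≅ (Z/3Z)^* × (Z/5Z)^* × (Z/7Z)^* × (Z/31Z)^*. Each prime-power unit group is (Z/3Z)^* ≅ Z/2Z; (Z/5Z)^* ≅ Z/4Z; (Z/7Z)^* ≅ Z/6Z; (Z/31Z)^* ≅ Z/30Z. Hence Gal(Q(zeta_3255)/Q) ≅ Z/2Z × Z/4Z × Z/6Z × Z/30Z.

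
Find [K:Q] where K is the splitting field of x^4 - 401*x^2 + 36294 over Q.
[K:Q] = 4

f factors as (x^2 - 138)(x^2 - 263); the splitting field is K = Q(sqrt(138), sqrt(263)). Since 138, 263, and 36294 are all non-squares in Q, the three subfields Q(sqrt(138)), Q(sqrt(263)), Q(sqrt(36294)) are distinct degree-2 extensions, so [K:Q] = 4 (Klein four Galois group).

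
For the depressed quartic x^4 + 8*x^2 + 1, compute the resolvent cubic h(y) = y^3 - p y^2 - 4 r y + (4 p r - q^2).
h(y) = y^3 - 8*y^2 - 4*y + 32

Identify coefficients: p = 8, q = 0, r = 1.
Plug into h(y) = y^3 - p y^2 - 4 r y + (4 p r - q^2):
  h(y) = y^3 - (8) y^2 - 4*(1) y + (4*(8)*(1) - (0)^2)
       = y^3 + (-8) y^2 + (-4) y + (32).
Simplifying: h(y) = y^3 - 8*y^2 - 4*y + 32.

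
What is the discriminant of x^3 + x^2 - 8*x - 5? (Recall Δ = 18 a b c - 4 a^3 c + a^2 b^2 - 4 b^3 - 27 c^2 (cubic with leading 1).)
Δ = 2177

For x^3 + a x^2 + b x + c the discriminant is Δ = 18 a b c - 4 a^3 c + a^2 b^2 - 4 b^3 - 27 c^2.
Plug a = 1, b = -8, c = -5:
  18*(1)*(-8)*(-5) - 4*(1)^3*(-5) + (1)^2*(-8)^2 - 4*(-8)^3 - 27*(-5)^2
  = 720 + (20) + 64 + (2048) + (-675)
  = 2177.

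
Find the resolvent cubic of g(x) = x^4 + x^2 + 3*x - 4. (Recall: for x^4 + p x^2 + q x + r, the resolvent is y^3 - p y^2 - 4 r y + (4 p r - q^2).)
h(y) = y^3 - y^2 + 16*y - 25

Identify coefficients: p = 1, q = 3, r = -4.
Plug into h(y) = y^3 - p y^2 - 4 r y + (4 p r - q^2):
  h(y) = y^3 - (1) y^2 - 4*(-4) y + (4*(1)*(-4) - (3)^2)
       = y^3 + (-1) y^2 + (16) y + (-25).
Simplifying: h(y) = y^3 - y^2 + 16*y - 25.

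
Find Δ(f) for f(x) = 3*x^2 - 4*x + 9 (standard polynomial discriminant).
Δ = -92

For a quadratic a x^2 + b x + c the discriminant is Δ = b^2 - 4ac = (-4)^2 - 4*(3)*(9) = 16 - (108) = -92.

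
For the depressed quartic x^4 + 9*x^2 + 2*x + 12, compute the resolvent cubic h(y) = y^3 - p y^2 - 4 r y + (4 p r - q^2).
h(y) = y^3 - 9*y^2 - 48*y + 428

Identify coefficients: p = 9, q = 2, r = 12.
Plug into h(y) = y^3 - p y^2 - 4 r y + (4 p r - q^2):
  h(y) = y^3 - (9) y^2 - 4*(12) y + (4*(9)*(12) - (2)^2)
       = y^3 + (-9) y^2 + (-48) y + (428).
Simplifying: h(y) = y^3 - 9*y^2 - 48*y + 428.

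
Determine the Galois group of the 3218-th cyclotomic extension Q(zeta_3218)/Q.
|Gal(Q(zeta_3218)/Q)| = phi(3218) = 1608; group ≅ (Z/3218Z)^* ≅ Z/1608Z

The n-th cyclotomic polynomial Φ_3218(x) is the minimal polynomial of zeta_3218 over Q and has degree phi(3218) = 1608. So Q(zeta_3218) is a degree-1608 Galois extension with Galois group (Z/3218Z)^*. By CRT, (Z/3218Z)^* ≅ (Z/2Z)^* × (Z/1609Z)^*. Each prime-power unit group is (Z/2Z)^* ≅ trivial group (order 1); (Z/1609Z)^* ≅ Z/1608Z. Hence Gal(Q(zeta_3218)/Q) ≅ Z/1608Z.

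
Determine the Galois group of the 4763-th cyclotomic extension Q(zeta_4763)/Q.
|Gal(Q(zeta_4763)/Q)| = phi(4763) = 4320; group ≅ (Z/4763Z)^* ≅ Z/10Z × Z/432Z

The n-th cyclotomic polynomial Φ_4763(x) is the minimal polynomial of zeta_4763 over Q and has degree phi(4763) = 4320. So Q(zeta_4763) is a degree-4320 Galois extension with Galois group (Z/4763Z)^*. By CRT, (Z/4763Z)^* ≅ (Z/11Z)^* × (Z/433Z)^*. Each prime-power unit group is (Z/11Z)^* ≅ Z/10Z; (Z/433Z)^* ≅ Z/432Z. Hence Gal(Q(zeta_4763)/Q) ≅ Z/10Z × Z/432Z.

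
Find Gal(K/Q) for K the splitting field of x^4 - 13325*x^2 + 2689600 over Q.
Gal(K/Q) = Z/2Z (cyclic of order 2)

f factors as (x^2 - 13120)(x^2 - 205), so the splitting field is K = Q(sqrt(13120), sqrt(205)). The squarefree part of 13120 is 205 and the squarefree part of 205 is also 205, so sqrt(13120) and sqrt(205) are both rational multiples of sqrt(205). Hence Q(sqrt(13120)) = Q(sqrt(205)) = Q(sqrt(205)), and the splitting field collapses to a single degree-2 extension with Galois group Z/2Z.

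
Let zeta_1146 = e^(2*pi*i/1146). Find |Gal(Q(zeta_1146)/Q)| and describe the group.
|Gal(Q(zeta_1146)/Q)| = phi(1146) = 380; group ≅ (Z/1146Z)^* ≅ Z/2Z × Z/190Z

The n-th cyclotomic polynomial Φ_1146(x) is the minimal polynomial of zeta_1146 over Q and has degree phi(1146) = 380. So Q(zeta_1146) is a degree-380 Galois extension with Galois group (Z/1146Z)^*. By CRT, (Z/1146Z)^* ≅ (Z/2Z)^* × (Z/3Z)^* × (Z/191Z)^*. Each prime-power unit group is (Z/2Z)^* ≅ trivial group (order 1); (Z/3Z)^* ≅ Z/2Z; (Z/191Z)^* ≅ Z/190Z. Hence Gal(Q(zeta_1146)/Q) ≅ Z/2Z × Z/190Z.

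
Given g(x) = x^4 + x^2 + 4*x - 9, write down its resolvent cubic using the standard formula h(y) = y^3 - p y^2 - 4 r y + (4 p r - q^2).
h(y) = y^3 - y^2 + 36*y - 52

Identify coefficients: p = 1, q = 4, r = -9.
Plug into h(y) = y^3 - p y^2 - 4 r y + (4 p r - q^2):
  h(y) = y^3 - (1) y^2 - 4*(-9) y + (4*(1)*(-9) - (4)^2)
       = y^3 + (-1) y^2 + (36) y + (-52).
Simplifying: h(y) = y^3 - y^2 + 36*y - 52.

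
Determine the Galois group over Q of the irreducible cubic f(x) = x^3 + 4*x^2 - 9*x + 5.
Gal(K/Q) = S_3 (symmetric group of order 6)

Compute the discriminant of x^3 + (4)*x^2 + (-9)*x + (5): Δ = -983. Since Δ is not a rational square, the Galois group is not contained in A_3; it must be the full S_3 (irreducibility of the cubic rules out anything smaller).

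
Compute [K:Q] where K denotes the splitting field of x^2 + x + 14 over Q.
[K:Q] = 2

The discriminant of x^2 + (1)*x + (14) is b^2 - 4c = 1 - (56) = -55. Since -55 is not a perfect square in Q, the polynomial is irreducible over Q. Its two roots generate a degree-2 extension, so [K:Q] = 2.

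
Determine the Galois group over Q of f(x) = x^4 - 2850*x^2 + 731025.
Gal(K/Q) = Z/2Z (cyclic of order 2)

f factors as (x^2 - 2565)(x^2 - 285), so the splitting field is K = Q(sqrt(2565), sqrt(285)). The squarefree part of 2565 is 285 and the squarefree part of 285 is also 285, so sqrt(2565) and sqrt(285) are both rational multiples of sqrt(285). Hence Q(sqrt(2565)) = Q(sqrt(285)) = Q(sqrt(285)), and the splitting field collapses to a single degree-2 extension with Galois group Z/2Z.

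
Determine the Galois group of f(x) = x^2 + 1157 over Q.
Gal(K/Q) = Z/2Z (cyclic of order 2)

x^2 + 1157 is irreducible over Q since -1157 is not a rational square. The splitting field Q(sqrt(-1157)) has degree 2 over Q, and its unique nontrivial automorphism is sqrt(-1157) ↦ -sqrt(-1157). Hence Gal(Q(sqrt(-1157))/Q) = Z/2Z.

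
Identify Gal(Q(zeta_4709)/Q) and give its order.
|Gal(Q(zeta_4709)/Q)| = phi(4709) = 4416; group ≅ (Z/4709Z)^* ≅ Z/16Z × Z/276Z

The n-th cyclotomic polynomial Φ_4709(x) is the minimal polynomial of zeta_4709 over Q and has degree phi(4709) = 4416. So Q(zeta_4709) is a degree-4416 Galois extension with Galois group (Z/4709Z)^*. By CRT, (Z/4709Z)^* ≅ (Z/17Z)^* × (Z/277Z)^*. Each prime-power unit group is (Z/17Z)^* ≅ Z/16Z; (Z/277Z)^* ≅ Z/276Z. Hence Gal(Q(zeta_4709)/Q) ≅ Z/16Z × Z/276Z.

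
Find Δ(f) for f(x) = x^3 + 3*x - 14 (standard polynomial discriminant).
Δ = -5400

For a depressed cubic x^3 + p x + q the discriminant is Δ = -4 p^3 - 27 q^2 = -4*(3)^3 - 27*(-14)^2 = -108 - 5292 = -5400.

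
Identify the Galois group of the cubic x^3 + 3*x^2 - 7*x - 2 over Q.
Gal(K/Q) = S_3 (symmetric group of order 6)

Compute the discriminant of x^3 + (3)*x^2 + (-7)*x + (-2): Δ = 2677. Since Δ is not a rational square, the Galois group is not contained in A_3; it must be the full S_3 (irreducibility of the cubic rules out anything smaller).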